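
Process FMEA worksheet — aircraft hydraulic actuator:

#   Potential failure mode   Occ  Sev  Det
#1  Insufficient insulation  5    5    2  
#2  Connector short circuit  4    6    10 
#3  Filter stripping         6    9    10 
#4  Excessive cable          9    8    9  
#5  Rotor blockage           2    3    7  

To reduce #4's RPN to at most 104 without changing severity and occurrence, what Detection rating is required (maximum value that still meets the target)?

1

#4: S=8, O=9, D=9 → current RPN = 648.
Fixed product = 72. Need 72 × D ≤ 104, so D ≤ 104/72 = 1.44.
Maximum integer Detection rating = 1 (gives RPN 72; D=2 would give 144 > 104).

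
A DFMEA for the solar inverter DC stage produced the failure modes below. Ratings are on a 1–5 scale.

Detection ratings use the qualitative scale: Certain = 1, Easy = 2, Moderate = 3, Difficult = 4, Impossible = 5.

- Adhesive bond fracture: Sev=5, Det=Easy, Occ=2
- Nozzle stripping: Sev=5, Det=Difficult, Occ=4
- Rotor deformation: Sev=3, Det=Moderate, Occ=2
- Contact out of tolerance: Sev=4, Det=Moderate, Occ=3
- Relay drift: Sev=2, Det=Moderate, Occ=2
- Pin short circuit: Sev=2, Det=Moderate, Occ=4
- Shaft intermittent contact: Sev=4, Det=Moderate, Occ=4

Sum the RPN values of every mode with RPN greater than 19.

RPN = Severity × Occurrence × Detection:
  Adhesive bond fracture: 5 × 2 × 2 = 20
  Nozzle stripping: 5 × 4 × 4 = 80
  Rotor deformation: 3 × 2 × 3 = 18
  Contact out of tolerance: 4 × 3 × 3 = 36
  Relay drift: 2 × 2 × 3 = 12
  Pin short circuit: 2 × 4 × 3 = 24
  Shaft intermittent contact: 4 × 4 × 3 = 48
RPN > 19: Adhesive bond fracture (20), Nozzle stripping (80), Contact out of tolerance (36), Pin short circuit (24), Shaft intermittent contact (48).
Sum: 20 + 80 + 36 + 24 + 48 = 208.

208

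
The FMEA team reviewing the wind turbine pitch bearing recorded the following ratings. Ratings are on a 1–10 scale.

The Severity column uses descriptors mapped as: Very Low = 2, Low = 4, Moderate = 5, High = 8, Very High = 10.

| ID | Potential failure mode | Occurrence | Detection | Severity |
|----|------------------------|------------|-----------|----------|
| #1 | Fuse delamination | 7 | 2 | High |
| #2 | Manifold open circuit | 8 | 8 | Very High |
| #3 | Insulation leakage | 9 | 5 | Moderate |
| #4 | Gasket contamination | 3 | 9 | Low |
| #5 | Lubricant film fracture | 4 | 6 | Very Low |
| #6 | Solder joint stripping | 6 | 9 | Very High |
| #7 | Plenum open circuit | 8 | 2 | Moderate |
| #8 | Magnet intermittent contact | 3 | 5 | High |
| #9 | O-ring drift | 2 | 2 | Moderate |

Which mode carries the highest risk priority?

RPN = Severity × Occurrence × Detection:
  #1: 8 × 7 × 2 = 112
  #2: 10 × 8 × 8 = 640
  #3: 5 × 9 × 5 = 225
  #4: 4 × 3 × 9 = 108
  #5: 2 × 4 × 6 = 48
  #6: 10 × 6 × 9 = 540
  #7: 5 × 8 × 2 = 80
  #8: 8 × 3 × 5 = 120
  #9: 5 × 2 × 2 = 20
Highest RPN is 640 → #2.

#2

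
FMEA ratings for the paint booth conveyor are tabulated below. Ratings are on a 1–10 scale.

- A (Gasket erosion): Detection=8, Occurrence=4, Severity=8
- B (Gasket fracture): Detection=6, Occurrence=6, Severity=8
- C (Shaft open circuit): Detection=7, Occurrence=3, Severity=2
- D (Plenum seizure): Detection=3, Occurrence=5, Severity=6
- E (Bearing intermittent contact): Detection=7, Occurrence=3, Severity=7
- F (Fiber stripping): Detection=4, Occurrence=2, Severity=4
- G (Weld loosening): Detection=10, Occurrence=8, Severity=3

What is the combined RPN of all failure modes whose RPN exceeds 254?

544

RPN = Severity × Occurrence × Detection:
  A: 8 × 4 × 8 = 256
  B: 8 × 6 × 6 = 288
  C: 2 × 3 × 7 = 42
  D: 6 × 5 × 3 = 90
  E: 7 × 3 × 7 = 147
  F: 4 × 2 × 4 = 32
  G: 3 × 8 × 10 = 240
RPN > 254: A (256), B (288).
Sum: 256 + 288 = 544.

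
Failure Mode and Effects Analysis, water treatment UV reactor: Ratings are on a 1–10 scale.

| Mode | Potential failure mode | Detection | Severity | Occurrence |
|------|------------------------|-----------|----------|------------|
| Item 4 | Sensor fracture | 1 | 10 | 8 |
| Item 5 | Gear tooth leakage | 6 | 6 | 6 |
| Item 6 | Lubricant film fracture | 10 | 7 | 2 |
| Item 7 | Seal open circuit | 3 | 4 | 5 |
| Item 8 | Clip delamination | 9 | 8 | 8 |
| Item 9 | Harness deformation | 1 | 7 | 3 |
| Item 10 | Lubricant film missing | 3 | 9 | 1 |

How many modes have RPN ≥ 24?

RPN = Severity × Occurrence × Detection:
  Item 4: 10 × 8 × 1 = 80
  Item 5: 6 × 6 × 6 = 216
  Item 6: 7 × 2 × 10 = 140
  Item 7: 4 × 5 × 3 = 60
  Item 8: 8 × 8 × 9 = 576
  Item 9: 7 × 3 × 1 = 21
  Item 10: 9 × 1 × 3 = 27
Modes with RPN ≥ 24: Item 4 (80), Item 5 (216), Item 6 (140), Item 7 (60), Item 8 (576), Item 10 (27) → 6.

6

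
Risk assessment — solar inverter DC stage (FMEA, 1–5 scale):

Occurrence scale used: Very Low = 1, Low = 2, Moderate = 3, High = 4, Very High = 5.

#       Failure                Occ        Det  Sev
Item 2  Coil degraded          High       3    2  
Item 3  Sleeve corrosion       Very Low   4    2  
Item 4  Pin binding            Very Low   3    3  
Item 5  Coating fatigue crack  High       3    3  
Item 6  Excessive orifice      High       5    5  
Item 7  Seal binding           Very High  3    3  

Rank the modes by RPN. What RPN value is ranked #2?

45

RPN = Severity × Occurrence × Detection:
  Item 2: 2 × 4 × 3 = 24
  Item 3: 2 × 1 × 4 = 8
  Item 4: 3 × 1 × 3 = 9
  Item 5: 3 × 4 × 3 = 36
  Item 6: 5 × 4 × 5 = 100
  Item 7: 3 × 5 × 3 = 45
Sorted descending: 100, 45, 36, 24, 9, 8.
The second-highest RPN is 45 (Item 7).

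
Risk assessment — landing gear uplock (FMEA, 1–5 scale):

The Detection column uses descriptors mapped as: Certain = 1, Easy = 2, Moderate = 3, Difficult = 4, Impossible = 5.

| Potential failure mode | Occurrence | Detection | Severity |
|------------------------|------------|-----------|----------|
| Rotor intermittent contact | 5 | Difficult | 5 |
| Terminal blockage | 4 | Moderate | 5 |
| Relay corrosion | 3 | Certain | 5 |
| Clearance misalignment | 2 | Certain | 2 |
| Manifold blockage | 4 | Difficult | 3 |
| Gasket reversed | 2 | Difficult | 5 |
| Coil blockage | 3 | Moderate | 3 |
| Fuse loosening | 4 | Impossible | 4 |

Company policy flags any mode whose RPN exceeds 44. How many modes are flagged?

4

RPN = Severity × Occurrence × Detection:
  Rotor intermittent contact: 5 × 5 × 4 = 100
  Terminal blockage: 5 × 4 × 3 = 60
  Relay corrosion: 5 × 3 × 1 = 15
  Clearance misalignment: 2 × 2 × 1 = 4
  Manifold blockage: 3 × 4 × 4 = 48
  Gasket reversed: 5 × 2 × 4 = 40
  Coil blockage: 3 × 3 × 3 = 27
  Fuse loosening: 4 × 4 × 5 = 80
Modes with RPN > 44: Rotor intermittent contact (100), Terminal blockage (60), Manifold blockage (48), Fuse loosening (80) → 4.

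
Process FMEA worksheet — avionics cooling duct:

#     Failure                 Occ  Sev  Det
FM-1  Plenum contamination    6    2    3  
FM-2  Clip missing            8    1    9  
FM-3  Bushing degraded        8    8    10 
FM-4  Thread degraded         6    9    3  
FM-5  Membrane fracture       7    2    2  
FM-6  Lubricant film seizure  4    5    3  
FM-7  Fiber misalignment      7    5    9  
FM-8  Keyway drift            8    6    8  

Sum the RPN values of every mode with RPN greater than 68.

RPN = Severity × Occurrence × Detection:
  FM-1: 2 × 6 × 3 = 36
  FM-2: 1 × 8 × 9 = 72
  FM-3: 8 × 8 × 10 = 640
  FM-4: 9 × 6 × 3 = 162
  FM-5: 2 × 7 × 2 = 28
  FM-6: 5 × 4 × 3 = 60
  FM-7: 5 × 7 × 9 = 315
  FM-8: 6 × 8 × 8 = 384
RPN > 68: FM-2 (72), FM-3 (640), FM-4 (162), FM-7 (315), FM-8 (384).
Sum: 72 + 640 + 162 + 315 + 384 = 1573.

1573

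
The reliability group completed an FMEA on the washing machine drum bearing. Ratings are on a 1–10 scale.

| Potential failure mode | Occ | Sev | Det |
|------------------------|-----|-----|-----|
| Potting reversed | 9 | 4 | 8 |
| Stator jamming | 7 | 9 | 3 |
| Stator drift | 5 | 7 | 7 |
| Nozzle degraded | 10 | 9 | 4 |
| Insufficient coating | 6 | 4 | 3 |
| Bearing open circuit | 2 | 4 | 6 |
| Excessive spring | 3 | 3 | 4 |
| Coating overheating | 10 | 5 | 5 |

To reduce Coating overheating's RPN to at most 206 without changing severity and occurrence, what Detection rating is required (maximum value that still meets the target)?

Coating overheating: S=5, O=10, D=5 → current RPN = 250.
Fixed product = 50. Need 50 × D ≤ 206, so D ≤ 206/50 = 4.12.
Maximum integer Detection rating = 4 (gives RPN 200; D=5 would give 250 > 206).

4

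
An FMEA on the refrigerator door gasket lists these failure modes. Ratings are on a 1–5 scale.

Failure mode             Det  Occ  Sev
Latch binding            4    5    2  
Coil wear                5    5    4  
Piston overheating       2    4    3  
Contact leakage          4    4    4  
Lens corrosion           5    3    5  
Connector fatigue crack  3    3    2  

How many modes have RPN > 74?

2

RPN = Severity × Occurrence × Detection:
  Latch binding: 2 × 5 × 4 = 40
  Coil wear: 4 × 5 × 5 = 100
  Piston overheating: 3 × 4 × 2 = 24
  Contact leakage: 4 × 4 × 4 = 64
  Lens corrosion: 5 × 3 × 5 = 75
  Connector fatigue crack: 2 × 3 × 3 = 18
Modes with RPN > 74: Coil wear (100), Lens corrosion (75) → 2.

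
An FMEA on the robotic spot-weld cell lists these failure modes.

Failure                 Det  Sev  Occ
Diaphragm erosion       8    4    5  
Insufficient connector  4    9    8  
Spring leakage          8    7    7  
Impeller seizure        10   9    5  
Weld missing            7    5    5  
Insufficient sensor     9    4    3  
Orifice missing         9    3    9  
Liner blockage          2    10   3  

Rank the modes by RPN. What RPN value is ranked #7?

RPN = Severity × Occurrence × Detection:
  Diaphragm erosion: 4 × 5 × 8 = 160
  Insufficient connector: 9 × 8 × 4 = 288
  Spring leakage: 7 × 7 × 8 = 392
  Impeller seizure: 9 × 5 × 10 = 450
  Weld missing: 5 × 5 × 7 = 175
  Insufficient sensor: 4 × 3 × 9 = 108
  Orifice missing: 3 × 9 × 9 = 243
  Liner blockage: 10 × 3 × 2 = 60
Sorted descending: 450, 392, 288, 243, 175, 160, 108, 60.
The seventh-highest RPN is 108 (Insufficient sensor).

108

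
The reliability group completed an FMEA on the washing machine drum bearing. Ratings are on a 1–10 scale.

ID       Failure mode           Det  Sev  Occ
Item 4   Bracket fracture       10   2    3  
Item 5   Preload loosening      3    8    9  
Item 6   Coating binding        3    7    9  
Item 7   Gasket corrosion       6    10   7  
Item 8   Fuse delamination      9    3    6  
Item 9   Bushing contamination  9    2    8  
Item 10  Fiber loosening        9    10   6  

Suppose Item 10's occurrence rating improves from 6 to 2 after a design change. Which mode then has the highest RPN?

RPN = Severity × Occurrence × Detection:
  Item 4: 2 × 3 × 10 = 60
  Item 5: 8 × 9 × 3 = 216
  Item 6: 7 × 9 × 3 = 189
  Item 7: 10 × 7 × 6 = 420
  Item 8: 3 × 6 × 9 = 162
  Item 9: 2 × 8 × 9 = 144
  Item 10: 10 × 6 × 9 = 540
After action: Item 10 → 10 × 2 × 9 = 180.
Revised RPNs: Item 7=420, Item 5=216, Item 6=189, Item 10=180, Item 8=162, Item 9=144, Item 4=60.
Highest is now Item 7 (420).

Item 7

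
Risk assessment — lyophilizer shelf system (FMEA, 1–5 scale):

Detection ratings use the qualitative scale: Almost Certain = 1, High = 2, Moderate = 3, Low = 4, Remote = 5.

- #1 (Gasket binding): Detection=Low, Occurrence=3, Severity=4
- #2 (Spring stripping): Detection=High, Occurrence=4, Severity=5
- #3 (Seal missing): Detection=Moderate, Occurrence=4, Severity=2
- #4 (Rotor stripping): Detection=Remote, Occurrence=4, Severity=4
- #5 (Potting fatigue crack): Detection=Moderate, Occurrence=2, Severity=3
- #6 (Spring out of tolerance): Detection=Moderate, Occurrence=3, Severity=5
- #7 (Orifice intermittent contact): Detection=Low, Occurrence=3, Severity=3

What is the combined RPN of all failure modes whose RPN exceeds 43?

RPN = Severity × Occurrence × Detection:
  #1: 4 × 3 × 4 = 48
  #2: 5 × 4 × 2 = 40
  #3: 2 × 4 × 3 = 24
  #4: 4 × 4 × 5 = 80
  #5: 3 × 2 × 3 = 18
  #6: 5 × 3 × 3 = 45
  #7: 3 × 3 × 4 = 36
RPN > 43: #1 (48), #4 (80), #6 (45).
Sum: 48 + 80 + 45 = 173.

173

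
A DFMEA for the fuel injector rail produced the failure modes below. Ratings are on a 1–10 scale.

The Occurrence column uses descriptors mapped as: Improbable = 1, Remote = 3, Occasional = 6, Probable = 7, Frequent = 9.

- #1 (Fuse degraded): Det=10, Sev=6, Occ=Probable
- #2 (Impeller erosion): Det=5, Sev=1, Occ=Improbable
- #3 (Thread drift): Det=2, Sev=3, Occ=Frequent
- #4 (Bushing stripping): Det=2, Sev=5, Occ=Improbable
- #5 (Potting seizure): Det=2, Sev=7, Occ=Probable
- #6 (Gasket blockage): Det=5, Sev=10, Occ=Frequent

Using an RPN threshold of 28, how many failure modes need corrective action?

4

RPN = Severity × Occurrence × Detection:
  #1: 6 × 7 × 10 = 420
  #2: 1 × 1 × 5 = 5
  #3: 3 × 9 × 2 = 54
  #4: 5 × 1 × 2 = 10
  #5: 7 × 7 × 2 = 98
  #6: 10 × 9 × 5 = 450
Modes with RPN ≥ 28: #1 (420), #3 (54), #5 (98), #6 (450) → 4.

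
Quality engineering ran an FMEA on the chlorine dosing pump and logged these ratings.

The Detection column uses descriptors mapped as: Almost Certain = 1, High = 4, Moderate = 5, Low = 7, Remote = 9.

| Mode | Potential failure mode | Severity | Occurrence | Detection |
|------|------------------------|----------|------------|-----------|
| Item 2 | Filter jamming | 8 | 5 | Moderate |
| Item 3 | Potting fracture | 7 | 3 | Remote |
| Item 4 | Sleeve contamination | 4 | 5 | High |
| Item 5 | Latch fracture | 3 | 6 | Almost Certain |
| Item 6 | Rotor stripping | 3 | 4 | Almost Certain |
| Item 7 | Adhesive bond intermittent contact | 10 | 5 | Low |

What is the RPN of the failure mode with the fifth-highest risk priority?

RPN = Severity × Occurrence × Detection:
  Item 2: 8 × 5 × 5 = 200
  Item 3: 7 × 3 × 9 = 189
  Item 4: 4 × 5 × 4 = 80
  Item 5: 3 × 6 × 1 = 18
  Item 6: 3 × 4 × 1 = 12
  Item 7: 10 × 5 × 7 = 350
Sorted descending: 350, 200, 189, 80, 18, 12.
The fifth-highest RPN is 18 (Item 5).

18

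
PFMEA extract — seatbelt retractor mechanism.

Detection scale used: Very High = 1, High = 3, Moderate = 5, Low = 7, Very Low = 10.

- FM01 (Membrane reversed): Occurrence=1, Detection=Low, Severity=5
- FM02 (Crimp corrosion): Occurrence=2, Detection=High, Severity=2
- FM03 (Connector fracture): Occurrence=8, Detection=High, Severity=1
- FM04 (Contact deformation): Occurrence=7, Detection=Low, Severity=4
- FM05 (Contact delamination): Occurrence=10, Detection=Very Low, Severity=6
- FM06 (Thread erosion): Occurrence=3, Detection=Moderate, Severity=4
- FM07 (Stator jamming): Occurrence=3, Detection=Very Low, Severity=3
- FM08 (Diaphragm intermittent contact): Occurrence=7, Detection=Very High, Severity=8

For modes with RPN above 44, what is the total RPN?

1002

RPN = Severity × Occurrence × Detection:
  FM01: 5 × 1 × 7 = 35
  FM02: 2 × 2 × 3 = 12
  FM03: 1 × 8 × 3 = 24
  FM04: 4 × 7 × 7 = 196
  FM05: 6 × 10 × 10 = 600
  FM06: 4 × 3 × 5 = 60
  FM07: 3 × 3 × 10 = 90
  FM08: 8 × 7 × 1 = 56
RPN > 44: FM04 (196), FM05 (600), FM06 (60), FM07 (90), FM08 (56).
Sum: 196 + 600 + 60 + 90 + 56 = 1002.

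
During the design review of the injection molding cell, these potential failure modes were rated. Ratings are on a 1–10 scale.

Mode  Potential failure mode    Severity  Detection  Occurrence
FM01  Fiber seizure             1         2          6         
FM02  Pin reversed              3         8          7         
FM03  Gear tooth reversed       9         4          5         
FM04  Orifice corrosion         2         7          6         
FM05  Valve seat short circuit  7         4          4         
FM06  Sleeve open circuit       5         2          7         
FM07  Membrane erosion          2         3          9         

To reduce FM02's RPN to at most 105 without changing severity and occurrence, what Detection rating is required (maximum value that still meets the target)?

FM02: S=3, O=7, D=8 → current RPN = 168.
Fixed product = 21. Need 21 × D ≤ 105, so D ≤ 105/21 = 5.00.
Maximum integer Detection rating = 5 (gives RPN 105; D=6 would give 126 > 105).

5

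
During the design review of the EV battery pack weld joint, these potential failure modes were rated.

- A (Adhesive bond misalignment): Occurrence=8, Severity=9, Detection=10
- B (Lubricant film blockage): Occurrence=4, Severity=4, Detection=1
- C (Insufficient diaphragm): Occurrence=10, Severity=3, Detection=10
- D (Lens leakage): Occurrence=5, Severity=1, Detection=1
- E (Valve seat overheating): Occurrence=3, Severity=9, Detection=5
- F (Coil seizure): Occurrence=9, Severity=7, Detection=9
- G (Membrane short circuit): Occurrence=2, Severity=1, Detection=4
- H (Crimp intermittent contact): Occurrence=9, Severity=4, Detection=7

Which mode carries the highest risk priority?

A

RPN = Severity × Occurrence × Detection:
  A: 9 × 8 × 10 = 720
  B: 4 × 4 × 1 = 16
  C: 3 × 10 × 10 = 300
  D: 1 × 5 × 1 = 5
  E: 9 × 3 × 5 = 135
  F: 7 × 9 × 9 = 567
  G: 1 × 2 × 4 = 8
  H: 4 × 9 × 7 = 252
Highest RPN is 720 → A.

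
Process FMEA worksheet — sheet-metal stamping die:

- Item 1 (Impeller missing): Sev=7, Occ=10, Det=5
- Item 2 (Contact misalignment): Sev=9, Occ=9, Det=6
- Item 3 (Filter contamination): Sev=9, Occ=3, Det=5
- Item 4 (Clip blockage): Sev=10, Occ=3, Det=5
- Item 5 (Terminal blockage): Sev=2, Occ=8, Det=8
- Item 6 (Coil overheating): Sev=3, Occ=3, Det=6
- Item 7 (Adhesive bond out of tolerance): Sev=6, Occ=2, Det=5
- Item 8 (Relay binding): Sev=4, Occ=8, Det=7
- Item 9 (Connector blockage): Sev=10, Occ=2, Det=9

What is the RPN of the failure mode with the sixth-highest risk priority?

135

RPN = Severity × Occurrence × Detection:
  Item 1: 7 × 10 × 5 = 350
  Item 2: 9 × 9 × 6 = 486
  Item 3: 9 × 3 × 5 = 135
  Item 4: 10 × 3 × 5 = 150
  Item 5: 2 × 8 × 8 = 128
  Item 6: 3 × 3 × 6 = 54
  Item 7: 6 × 2 × 5 = 60
  Item 8: 4 × 8 × 7 = 224
  Item 9: 10 × 2 × 9 = 180
Sorted descending: 486, 350, 224, 180, 150, 135, 128, 60, 54.
The sixth-highest RPN is 135 (Item 3).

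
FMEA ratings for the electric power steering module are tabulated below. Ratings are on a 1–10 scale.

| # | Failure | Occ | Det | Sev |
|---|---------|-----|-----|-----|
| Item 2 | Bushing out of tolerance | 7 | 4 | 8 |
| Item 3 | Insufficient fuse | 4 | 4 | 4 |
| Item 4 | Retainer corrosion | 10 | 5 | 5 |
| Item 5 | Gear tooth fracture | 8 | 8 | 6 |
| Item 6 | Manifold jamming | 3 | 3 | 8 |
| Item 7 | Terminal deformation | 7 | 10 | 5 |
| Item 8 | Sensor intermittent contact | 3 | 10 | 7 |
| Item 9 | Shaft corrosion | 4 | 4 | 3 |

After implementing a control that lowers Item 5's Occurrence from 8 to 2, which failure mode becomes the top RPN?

RPN = Severity × Occurrence × Detection:
  Item 2: 8 × 7 × 4 = 224
  Item 3: 4 × 4 × 4 = 64
  Item 4: 5 × 10 × 5 = 250
  Item 5: 6 × 8 × 8 = 384
  Item 6: 8 × 3 × 3 = 72
  Item 7: 5 × 7 × 10 = 350
  Item 8: 7 × 3 × 10 = 210
  Item 9: 3 × 4 × 4 = 48
After action: Item 5 → 6 × 2 × 8 = 96.
Revised RPNs: Item 7=350, Item 4=250, Item 2=224, Item 8=210, Item 5=96, Item 6=72, Item 3=64, Item 9=48.
Highest is now Item 7 (350).

Item 7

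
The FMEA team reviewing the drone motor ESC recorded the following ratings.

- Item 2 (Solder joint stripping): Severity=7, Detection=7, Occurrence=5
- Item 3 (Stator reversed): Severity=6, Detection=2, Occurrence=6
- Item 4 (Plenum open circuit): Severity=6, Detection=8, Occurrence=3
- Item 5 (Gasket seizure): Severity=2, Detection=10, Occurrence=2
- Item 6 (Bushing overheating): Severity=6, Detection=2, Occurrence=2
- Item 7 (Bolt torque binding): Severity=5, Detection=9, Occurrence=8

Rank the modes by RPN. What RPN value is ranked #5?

40

RPN = Severity × Occurrence × Detection:
  Item 2: 7 × 5 × 7 = 245
  Item 3: 6 × 6 × 2 = 72
  Item 4: 6 × 3 × 8 = 144
  Item 5: 2 × 2 × 10 = 40
  Item 6: 6 × 2 × 2 = 24
  Item 7: 5 × 8 × 9 = 360
Sorted descending: 360, 245, 144, 72, 40, 24.
The fifth-highest RPN is 40 (Item 5).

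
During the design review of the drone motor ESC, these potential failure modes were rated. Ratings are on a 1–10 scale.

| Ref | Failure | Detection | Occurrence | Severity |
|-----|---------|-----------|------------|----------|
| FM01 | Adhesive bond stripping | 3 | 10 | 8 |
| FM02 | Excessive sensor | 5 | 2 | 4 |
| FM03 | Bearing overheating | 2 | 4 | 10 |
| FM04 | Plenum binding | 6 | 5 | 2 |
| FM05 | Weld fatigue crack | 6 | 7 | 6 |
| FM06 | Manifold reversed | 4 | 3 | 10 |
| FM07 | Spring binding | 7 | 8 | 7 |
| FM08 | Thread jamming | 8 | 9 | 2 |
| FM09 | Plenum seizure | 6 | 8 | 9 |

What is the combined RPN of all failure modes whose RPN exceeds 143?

RPN = Severity × Occurrence × Detection:
  FM01: 8 × 10 × 3 = 240
  FM02: 4 × 2 × 5 = 40
  FM03: 10 × 4 × 2 = 80
  FM04: 2 × 5 × 6 = 60
  FM05: 6 × 7 × 6 = 252
  FM06: 10 × 3 × 4 = 120
  FM07: 7 × 8 × 7 = 392
  FM08: 2 × 9 × 8 = 144
  FM09: 9 × 8 × 6 = 432
RPN > 143: FM01 (240), FM05 (252), FM07 (392), FM08 (144), FM09 (432).
Sum: 240 + 252 + 392 + 144 + 432 = 1460.

1460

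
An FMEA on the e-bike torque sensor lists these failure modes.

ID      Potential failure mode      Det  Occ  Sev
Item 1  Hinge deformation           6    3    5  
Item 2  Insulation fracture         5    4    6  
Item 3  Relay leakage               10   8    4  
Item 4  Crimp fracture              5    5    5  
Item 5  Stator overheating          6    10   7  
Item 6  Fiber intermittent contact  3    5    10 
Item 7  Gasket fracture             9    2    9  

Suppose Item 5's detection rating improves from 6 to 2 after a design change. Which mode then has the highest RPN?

RPN = Severity × Occurrence × Detection:
  Item 1: 5 × 3 × 6 = 90
  Item 2: 6 × 4 × 5 = 120
  Item 3: 4 × 8 × 10 = 320
  Item 4: 5 × 5 × 5 = 125
  Item 5: 7 × 10 × 6 = 420
  Item 6: 10 × 5 × 3 = 150
  Item 7: 9 × 2 × 9 = 162
After action: Item 5 → 7 × 10 × 2 = 140.
Revised RPNs: Item 3=320, Item 7=162, Item 6=150, Item 5=140, Item 4=125, Item 2=120, Item 1=90.
Highest is now Item 3 (320).

Item 3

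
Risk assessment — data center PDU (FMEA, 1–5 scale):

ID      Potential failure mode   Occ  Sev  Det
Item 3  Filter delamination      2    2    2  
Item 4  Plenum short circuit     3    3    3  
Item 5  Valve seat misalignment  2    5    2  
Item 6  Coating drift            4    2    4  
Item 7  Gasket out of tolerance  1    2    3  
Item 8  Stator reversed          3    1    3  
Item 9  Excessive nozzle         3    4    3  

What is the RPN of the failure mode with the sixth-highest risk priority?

8

RPN = Severity × Occurrence × Detection:
  Item 3: 2 × 2 × 2 = 8
  Item 4: 3 × 3 × 3 = 27
  Item 5: 5 × 2 × 2 = 20
  Item 6: 2 × 4 × 4 = 32
  Item 7: 2 × 1 × 3 = 6
  Item 8: 1 × 3 × 3 = 9
  Item 9: 4 × 3 × 3 = 36
Sorted descending: 36, 32, 27, 20, 9, 8, 6.
The sixth-highest RPN is 8 (Item 3).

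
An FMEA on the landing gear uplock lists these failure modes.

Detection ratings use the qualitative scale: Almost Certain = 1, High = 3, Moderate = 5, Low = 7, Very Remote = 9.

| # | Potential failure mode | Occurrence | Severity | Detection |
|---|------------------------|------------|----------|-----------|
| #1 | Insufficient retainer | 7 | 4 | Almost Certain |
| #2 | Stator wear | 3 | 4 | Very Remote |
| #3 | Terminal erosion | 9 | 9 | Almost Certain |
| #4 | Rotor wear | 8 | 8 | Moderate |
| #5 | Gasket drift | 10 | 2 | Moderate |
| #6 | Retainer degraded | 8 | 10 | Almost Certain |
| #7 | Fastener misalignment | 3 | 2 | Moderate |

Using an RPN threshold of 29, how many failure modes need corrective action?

6

RPN = Severity × Occurrence × Detection:
  #1: 4 × 7 × 1 = 28
  #2: 4 × 3 × 9 = 108
  #3: 9 × 9 × 1 = 81
  #4: 8 × 8 × 5 = 320
  #5: 2 × 10 × 5 = 100
  #6: 10 × 8 × 1 = 80
  #7: 2 × 3 × 5 = 30
Modes with RPN ≥ 29: #2 (108), #3 (81), #4 (320), #5 (100), #6 (80), #7 (30) → 6.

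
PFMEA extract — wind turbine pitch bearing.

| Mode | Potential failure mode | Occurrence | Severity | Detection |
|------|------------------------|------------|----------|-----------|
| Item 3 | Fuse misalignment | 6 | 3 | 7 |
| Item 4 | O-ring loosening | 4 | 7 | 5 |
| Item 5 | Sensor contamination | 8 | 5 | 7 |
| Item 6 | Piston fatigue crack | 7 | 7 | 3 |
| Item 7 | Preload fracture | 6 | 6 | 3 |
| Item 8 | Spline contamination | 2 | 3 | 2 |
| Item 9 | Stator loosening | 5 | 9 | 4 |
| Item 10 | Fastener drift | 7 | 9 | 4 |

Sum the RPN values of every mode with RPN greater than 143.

859

RPN = Severity × Occurrence × Detection:
  Item 3: 3 × 6 × 7 = 126
  Item 4: 7 × 4 × 5 = 140
  Item 5: 5 × 8 × 7 = 280
  Item 6: 7 × 7 × 3 = 147
  Item 7: 6 × 6 × 3 = 108
  Item 8: 3 × 2 × 2 = 12
  Item 9: 9 × 5 × 4 = 180
  Item 10: 9 × 7 × 4 = 252
RPN > 143: Item 5 (280), Item 6 (147), Item 9 (180), Item 10 (252).
Sum: 280 + 147 + 180 + 252 = 859.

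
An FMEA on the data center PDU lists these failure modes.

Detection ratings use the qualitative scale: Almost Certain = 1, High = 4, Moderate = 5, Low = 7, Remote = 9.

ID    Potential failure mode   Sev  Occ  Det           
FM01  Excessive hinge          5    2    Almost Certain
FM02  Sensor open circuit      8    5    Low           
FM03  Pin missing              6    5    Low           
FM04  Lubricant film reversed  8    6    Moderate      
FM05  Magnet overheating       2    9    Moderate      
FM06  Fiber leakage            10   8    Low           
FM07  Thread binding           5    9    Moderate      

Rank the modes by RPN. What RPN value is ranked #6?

90

RPN = Severity × Occurrence × Detection:
  FM01: 5 × 2 × 1 = 10
  FM02: 8 × 5 × 7 = 280
  FM03: 6 × 5 × 7 = 210
  FM04: 8 × 6 × 5 = 240
  FM05: 2 × 9 × 5 = 90
  FM06: 10 × 8 × 7 = 560
  FM07: 5 × 9 × 5 = 225
Sorted descending: 560, 280, 240, 225, 210, 90, 10.
The sixth-highest RPN is 90 (FM05).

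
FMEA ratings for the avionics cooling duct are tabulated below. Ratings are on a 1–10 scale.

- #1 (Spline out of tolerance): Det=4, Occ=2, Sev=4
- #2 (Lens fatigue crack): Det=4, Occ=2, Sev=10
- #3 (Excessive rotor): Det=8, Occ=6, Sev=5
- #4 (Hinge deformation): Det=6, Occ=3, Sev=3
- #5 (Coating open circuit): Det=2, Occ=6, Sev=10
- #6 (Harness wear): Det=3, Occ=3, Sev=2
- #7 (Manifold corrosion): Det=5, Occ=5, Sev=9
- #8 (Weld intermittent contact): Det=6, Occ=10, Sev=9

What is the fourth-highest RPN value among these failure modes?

RPN = Severity × Occurrence × Detection:
  #1: 4 × 2 × 4 = 32
  #2: 10 × 2 × 4 = 80
  #3: 5 × 6 × 8 = 240
  #4: 3 × 3 × 6 = 54
  #5: 10 × 6 × 2 = 120
  #6: 2 × 3 × 3 = 18
  #7: 9 × 5 × 5 = 225
  #8: 9 × 10 × 6 = 540
Sorted descending: 540, 240, 225, 120, 80, 54, 32, 18.
The fourth-highest RPN is 120 (#5).

120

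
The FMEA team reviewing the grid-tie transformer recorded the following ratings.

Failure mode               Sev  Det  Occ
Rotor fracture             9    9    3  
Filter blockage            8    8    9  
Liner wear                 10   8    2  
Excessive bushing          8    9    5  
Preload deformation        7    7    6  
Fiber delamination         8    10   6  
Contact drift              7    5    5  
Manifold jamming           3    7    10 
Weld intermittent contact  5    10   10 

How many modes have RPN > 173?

8

RPN = Severity × Occurrence × Detection:
  Rotor fracture: 9 × 3 × 9 = 243
  Filter blockage: 8 × 9 × 8 = 576
  Liner wear: 10 × 2 × 8 = 160
  Excessive bushing: 8 × 5 × 9 = 360
  Preload deformation: 7 × 6 × 7 = 294
  Fiber delamination: 8 × 6 × 10 = 480
  Contact drift: 7 × 5 × 5 = 175
  Manifold jamming: 3 × 10 × 7 = 210
  Weld intermittent contact: 5 × 10 × 10 = 500
Modes with RPN > 173: Rotor fracture (243), Filter blockage (576), Excessive bushing (360), Preload deformation (294), Fiber delamination (480), Contact drift (175), Manifold jamming (210), Weld intermittent contact (500) → 8.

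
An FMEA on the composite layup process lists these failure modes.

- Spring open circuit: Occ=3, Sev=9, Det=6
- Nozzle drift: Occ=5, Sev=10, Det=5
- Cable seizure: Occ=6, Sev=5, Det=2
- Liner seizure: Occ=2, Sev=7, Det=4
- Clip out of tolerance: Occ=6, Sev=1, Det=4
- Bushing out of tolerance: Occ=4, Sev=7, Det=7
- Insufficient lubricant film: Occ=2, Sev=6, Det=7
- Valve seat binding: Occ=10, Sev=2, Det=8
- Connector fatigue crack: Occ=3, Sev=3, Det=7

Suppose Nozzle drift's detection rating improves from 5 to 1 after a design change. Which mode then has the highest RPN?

Bushing out of tolerance

RPN = Severity × Occurrence × Detection:
  Spring open circuit: 9 × 3 × 6 = 162
  Nozzle drift: 10 × 5 × 5 = 250
  Cable seizure: 5 × 6 × 2 = 60
  Liner seizure: 7 × 2 × 4 = 56
  Clip out of tolerance: 1 × 6 × 4 = 24
  Bushing out of tolerance: 7 × 4 × 7 = 196
  Insufficient lubricant film: 6 × 2 × 7 = 84
  Valve seat binding: 2 × 10 × 8 = 160
  Connector fatigue crack: 3 × 3 × 7 = 63
After action: Nozzle drift → 10 × 5 × 1 = 50.
Revised RPNs: Bushing out of tolerance=196, Spring open circuit=162, Valve seat binding=160, Insufficient lubricant film=84, Connector fatigue crack=63, Cable seizure=60, Liner seizure=56, Nozzle drift=50, Clip out of tolerance=24.
Highest is now Bushing out of tolerance (196).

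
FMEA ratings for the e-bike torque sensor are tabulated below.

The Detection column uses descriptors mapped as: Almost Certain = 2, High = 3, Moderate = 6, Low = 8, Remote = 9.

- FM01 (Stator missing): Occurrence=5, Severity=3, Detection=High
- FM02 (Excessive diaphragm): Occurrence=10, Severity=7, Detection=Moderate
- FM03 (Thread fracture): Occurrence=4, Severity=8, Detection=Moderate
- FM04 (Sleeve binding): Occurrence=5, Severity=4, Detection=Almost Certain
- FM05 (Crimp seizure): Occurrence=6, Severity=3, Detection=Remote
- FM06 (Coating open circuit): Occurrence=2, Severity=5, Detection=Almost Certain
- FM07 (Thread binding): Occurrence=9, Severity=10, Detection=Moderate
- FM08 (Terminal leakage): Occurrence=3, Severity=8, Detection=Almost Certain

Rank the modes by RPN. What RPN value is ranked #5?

RPN = Severity × Occurrence × Detection:
  FM01: 3 × 5 × 3 = 45
  FM02: 7 × 10 × 6 = 420
  FM03: 8 × 4 × 6 = 192
  FM04: 4 × 5 × 2 = 40
  FM05: 3 × 6 × 9 = 162
  FM06: 5 × 2 × 2 = 20
  FM07: 10 × 9 × 6 = 540
  FM08: 8 × 3 × 2 = 48
Sorted descending: 540, 420, 192, 162, 48, 45, 40, 20.
The fifth-highest RPN is 48 (FM08).

48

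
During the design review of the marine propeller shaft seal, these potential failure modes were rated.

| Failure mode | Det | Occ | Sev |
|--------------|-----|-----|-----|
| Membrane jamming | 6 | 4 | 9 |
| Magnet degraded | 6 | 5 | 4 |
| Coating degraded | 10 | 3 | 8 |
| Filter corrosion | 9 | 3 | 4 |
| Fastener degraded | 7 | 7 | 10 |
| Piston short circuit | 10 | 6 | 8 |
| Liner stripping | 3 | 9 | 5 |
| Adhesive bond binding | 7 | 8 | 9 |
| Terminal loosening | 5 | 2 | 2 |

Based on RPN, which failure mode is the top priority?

Adhesive bond binding

RPN = Severity × Occurrence × Detection:
  Membrane jamming: 9 × 4 × 6 = 216
  Magnet degraded: 4 × 5 × 6 = 120
  Coating degraded: 8 × 3 × 10 = 240
  Filter corrosion: 4 × 3 × 9 = 108
  Fastener degraded: 10 × 7 × 7 = 490
  Piston short circuit: 8 × 6 × 10 = 480
  Liner stripping: 5 × 9 × 3 = 135
  Adhesive bond binding: 9 × 8 × 7 = 504
  Terminal loosening: 2 × 2 × 5 = 20
Highest RPN is 504 → Adhesive bond binding.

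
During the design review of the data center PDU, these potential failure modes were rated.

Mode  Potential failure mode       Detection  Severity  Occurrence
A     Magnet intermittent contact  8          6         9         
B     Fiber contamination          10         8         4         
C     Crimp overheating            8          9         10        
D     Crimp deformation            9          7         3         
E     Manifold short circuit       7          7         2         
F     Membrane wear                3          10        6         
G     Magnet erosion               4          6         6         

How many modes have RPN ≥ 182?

4

RPN = Severity × Occurrence × Detection:
  A: 6 × 9 × 8 = 432
  B: 8 × 4 × 10 = 320
  C: 9 × 10 × 8 = 720
  D: 7 × 3 × 9 = 189
  E: 7 × 2 × 7 = 98
  F: 10 × 6 × 3 = 180
  G: 6 × 6 × 4 = 144
Modes with RPN ≥ 182: A (432), B (320), C (720), D (189) → 4.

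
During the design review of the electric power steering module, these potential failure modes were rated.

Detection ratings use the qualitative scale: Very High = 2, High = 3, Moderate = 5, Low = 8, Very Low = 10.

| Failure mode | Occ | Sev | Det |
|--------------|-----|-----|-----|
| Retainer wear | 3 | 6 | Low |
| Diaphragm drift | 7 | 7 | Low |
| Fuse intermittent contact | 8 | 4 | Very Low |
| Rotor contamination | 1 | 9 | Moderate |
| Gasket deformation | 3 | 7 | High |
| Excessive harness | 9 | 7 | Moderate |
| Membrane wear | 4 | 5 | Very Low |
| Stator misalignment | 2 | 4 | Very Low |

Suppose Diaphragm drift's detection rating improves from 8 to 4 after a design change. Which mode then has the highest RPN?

RPN = Severity × Occurrence × Detection:
  Retainer wear: 6 × 3 × 8 = 144
  Diaphragm drift: 7 × 7 × 8 = 392
  Fuse intermittent contact: 4 × 8 × 10 = 320
  Rotor contamination: 9 × 1 × 5 = 45
  Gasket deformation: 7 × 3 × 3 = 63
  Excessive harness: 7 × 9 × 5 = 315
  Membrane wear: 5 × 4 × 10 = 200
  Stator misalignment: 4 × 2 × 10 = 80
After action: Diaphragm drift → 7 × 7 × 4 = 196.
Revised RPNs: Fuse intermittent contact=320, Excessive harness=315, Membrane wear=200, Diaphragm drift=196, Retainer wear=144, Stator misalignment=80, Gasket deformation=63, Rotor contamination=45.
Highest is now Fuse intermittent contact (320).

Fuse intermittent contact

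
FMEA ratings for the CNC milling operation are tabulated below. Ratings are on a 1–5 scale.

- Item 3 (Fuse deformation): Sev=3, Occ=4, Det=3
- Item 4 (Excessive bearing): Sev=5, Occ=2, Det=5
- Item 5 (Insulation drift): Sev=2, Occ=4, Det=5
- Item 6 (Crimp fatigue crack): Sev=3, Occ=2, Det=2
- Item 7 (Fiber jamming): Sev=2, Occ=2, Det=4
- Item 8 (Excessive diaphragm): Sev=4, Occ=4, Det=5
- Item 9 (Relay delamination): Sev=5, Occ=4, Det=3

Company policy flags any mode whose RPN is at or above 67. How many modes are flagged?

RPN = Severity × Occurrence × Detection:
  Item 3: 3 × 4 × 3 = 36
  Item 4: 5 × 2 × 5 = 50
  Item 5: 2 × 4 × 5 = 40
  Item 6: 3 × 2 × 2 = 12
  Item 7: 2 × 2 × 4 = 16
  Item 8: 4 × 4 × 5 = 80
  Item 9: 5 × 4 × 3 = 60
Modes with RPN ≥ 67: Item 8 (80) → 1.

1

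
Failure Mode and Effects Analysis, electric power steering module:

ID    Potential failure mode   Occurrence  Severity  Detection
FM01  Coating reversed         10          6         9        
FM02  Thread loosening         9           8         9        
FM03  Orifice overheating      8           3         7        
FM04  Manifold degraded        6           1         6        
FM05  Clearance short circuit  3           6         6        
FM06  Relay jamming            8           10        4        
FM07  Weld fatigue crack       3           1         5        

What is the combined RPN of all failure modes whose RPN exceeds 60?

RPN = Severity × Occurrence × Detection:
  FM01: 6 × 10 × 9 = 540
  FM02: 8 × 9 × 9 = 648
  FM03: 3 × 8 × 7 = 168
  FM04: 1 × 6 × 6 = 36
  FM05: 6 × 3 × 6 = 108
  FM06: 10 × 8 × 4 = 320
  FM07: 1 × 3 × 5 = 15
RPN > 60: FM01 (540), FM02 (648), FM03 (168), FM05 (108), FM06 (320).
Sum: 540 + 648 + 168 + 108 + 320 = 1784.

1784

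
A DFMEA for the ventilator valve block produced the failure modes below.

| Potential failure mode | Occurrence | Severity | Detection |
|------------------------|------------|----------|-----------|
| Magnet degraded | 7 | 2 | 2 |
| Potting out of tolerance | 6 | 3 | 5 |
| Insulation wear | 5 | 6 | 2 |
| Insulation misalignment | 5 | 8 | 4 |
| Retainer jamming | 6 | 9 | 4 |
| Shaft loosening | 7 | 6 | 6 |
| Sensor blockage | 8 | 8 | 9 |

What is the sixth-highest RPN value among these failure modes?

60

RPN = Severity × Occurrence × Detection:
  Magnet degraded: 2 × 7 × 2 = 28
  Potting out of tolerance: 3 × 6 × 5 = 90
  Insulation wear: 6 × 5 × 2 = 60
  Insulation misalignment: 8 × 5 × 4 = 160
  Retainer jamming: 9 × 6 × 4 = 216
  Shaft loosening: 6 × 7 × 6 = 252
  Sensor blockage: 8 × 8 × 9 = 576
Sorted descending: 576, 252, 216, 160, 90, 60, 28.
The sixth-highest RPN is 60 (Insulation wear).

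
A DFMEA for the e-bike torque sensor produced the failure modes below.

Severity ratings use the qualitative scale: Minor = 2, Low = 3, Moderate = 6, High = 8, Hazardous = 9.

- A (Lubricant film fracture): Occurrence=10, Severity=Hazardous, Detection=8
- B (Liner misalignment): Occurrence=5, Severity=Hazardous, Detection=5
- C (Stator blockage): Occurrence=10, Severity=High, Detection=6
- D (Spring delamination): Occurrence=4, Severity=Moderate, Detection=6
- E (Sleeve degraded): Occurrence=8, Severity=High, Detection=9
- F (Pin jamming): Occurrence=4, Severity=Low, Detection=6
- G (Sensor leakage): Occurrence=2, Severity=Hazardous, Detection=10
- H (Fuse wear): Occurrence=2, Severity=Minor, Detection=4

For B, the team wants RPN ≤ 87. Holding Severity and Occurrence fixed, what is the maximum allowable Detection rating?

B: S=9, O=5, D=5 → current RPN = 225.
Fixed product = 45. Need 45 × D ≤ 87, so D ≤ 87/45 = 1.93.
Maximum integer Detection rating = 1 (gives RPN 45; D=2 would give 90 > 87).

1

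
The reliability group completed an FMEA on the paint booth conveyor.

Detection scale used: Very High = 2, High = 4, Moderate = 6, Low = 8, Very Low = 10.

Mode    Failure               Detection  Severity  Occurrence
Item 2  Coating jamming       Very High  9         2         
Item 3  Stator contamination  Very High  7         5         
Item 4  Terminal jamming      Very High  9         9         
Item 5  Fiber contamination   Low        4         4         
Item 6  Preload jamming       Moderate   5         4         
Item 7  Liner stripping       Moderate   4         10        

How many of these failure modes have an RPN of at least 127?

RPN = Severity × Occurrence × Detection:
  Item 2: 9 × 2 × 2 = 36
  Item 3: 7 × 5 × 2 = 70
  Item 4: 9 × 9 × 2 = 162
  Item 5: 4 × 4 × 8 = 128
  Item 6: 5 × 4 × 6 = 120
  Item 7: 4 × 10 × 6 = 240
Modes with RPN ≥ 127: Item 4 (162), Item 5 (128), Item 7 (240) → 3.

3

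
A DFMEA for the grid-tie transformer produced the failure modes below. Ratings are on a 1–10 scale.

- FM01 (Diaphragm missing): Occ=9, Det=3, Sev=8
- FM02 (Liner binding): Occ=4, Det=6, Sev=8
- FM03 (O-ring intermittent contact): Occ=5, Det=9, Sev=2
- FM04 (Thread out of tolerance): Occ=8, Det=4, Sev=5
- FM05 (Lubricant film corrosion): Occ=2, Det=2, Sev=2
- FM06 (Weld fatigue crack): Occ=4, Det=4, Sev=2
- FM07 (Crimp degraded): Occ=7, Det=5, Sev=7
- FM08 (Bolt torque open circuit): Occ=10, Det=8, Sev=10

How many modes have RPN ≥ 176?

RPN = Severity × Occurrence × Detection:
  FM01: 8 × 9 × 3 = 216
  FM02: 8 × 4 × 6 = 192
  FM03: 2 × 5 × 9 = 90
  FM04: 5 × 8 × 4 = 160
  FM05: 2 × 2 × 2 = 8
  FM06: 2 × 4 × 4 = 32
  FM07: 7 × 7 × 5 = 245
  FM08: 10 × 10 × 8 = 800
Modes with RPN ≥ 176: FM01 (216), FM02 (192), FM07 (245), FM08 (800) → 4.

4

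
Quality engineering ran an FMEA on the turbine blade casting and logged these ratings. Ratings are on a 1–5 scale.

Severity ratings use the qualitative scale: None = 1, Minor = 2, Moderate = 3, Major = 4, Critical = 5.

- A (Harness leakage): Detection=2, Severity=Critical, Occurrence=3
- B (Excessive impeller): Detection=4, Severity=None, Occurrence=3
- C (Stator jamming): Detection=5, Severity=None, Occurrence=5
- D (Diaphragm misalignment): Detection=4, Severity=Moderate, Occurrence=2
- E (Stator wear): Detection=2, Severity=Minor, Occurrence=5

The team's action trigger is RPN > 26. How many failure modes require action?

1

RPN = Severity × Occurrence × Detection:
  A: 5 × 3 × 2 = 30
  B: 1 × 3 × 4 = 12
  C: 1 × 5 × 5 = 25
  D: 3 × 2 × 4 = 24
  E: 2 × 5 × 2 = 20
Modes with RPN > 26: A (30) → 1.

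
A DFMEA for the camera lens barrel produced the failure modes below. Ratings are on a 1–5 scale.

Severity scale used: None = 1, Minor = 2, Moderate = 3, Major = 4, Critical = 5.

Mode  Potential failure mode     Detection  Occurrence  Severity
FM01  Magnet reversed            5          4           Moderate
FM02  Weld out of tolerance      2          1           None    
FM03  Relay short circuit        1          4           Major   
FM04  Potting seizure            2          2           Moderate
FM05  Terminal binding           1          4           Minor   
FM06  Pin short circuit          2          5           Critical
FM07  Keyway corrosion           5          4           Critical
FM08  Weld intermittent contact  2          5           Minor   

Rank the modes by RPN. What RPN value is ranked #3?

RPN = Severity × Occurrence × Detection:
  FM01: 3 × 4 × 5 = 60
  FM02: 1 × 1 × 2 = 2
  FM03: 4 × 4 × 1 = 16
  FM04: 3 × 2 × 2 = 12
  FM05: 2 × 4 × 1 = 8
  FM06: 5 × 5 × 2 = 50
  FM07: 5 × 4 × 5 = 100
  FM08: 2 × 5 × 2 = 20
Sorted descending: 100, 60, 50, 20, 16, 12, 8, 2.
The third-highest RPN is 50 (FM06).

50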